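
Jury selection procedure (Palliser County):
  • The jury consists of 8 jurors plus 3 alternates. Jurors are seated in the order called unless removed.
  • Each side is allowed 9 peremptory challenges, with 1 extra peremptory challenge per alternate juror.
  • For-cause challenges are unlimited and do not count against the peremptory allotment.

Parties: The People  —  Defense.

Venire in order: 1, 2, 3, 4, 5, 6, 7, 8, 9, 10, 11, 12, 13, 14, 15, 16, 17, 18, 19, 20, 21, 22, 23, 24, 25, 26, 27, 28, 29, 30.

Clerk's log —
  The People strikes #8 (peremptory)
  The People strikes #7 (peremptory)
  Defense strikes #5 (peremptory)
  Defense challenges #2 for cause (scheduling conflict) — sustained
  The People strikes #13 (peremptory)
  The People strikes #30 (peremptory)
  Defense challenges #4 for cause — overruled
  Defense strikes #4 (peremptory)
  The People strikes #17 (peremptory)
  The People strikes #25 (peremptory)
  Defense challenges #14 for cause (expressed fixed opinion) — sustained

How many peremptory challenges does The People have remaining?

6

The People allotment: 9 base + 1 × 3 alternates = 12.
The People peremptories used: #8, #7, #13, #30, #17, #25 — 6.
Remaining: 12 − 6 = 6.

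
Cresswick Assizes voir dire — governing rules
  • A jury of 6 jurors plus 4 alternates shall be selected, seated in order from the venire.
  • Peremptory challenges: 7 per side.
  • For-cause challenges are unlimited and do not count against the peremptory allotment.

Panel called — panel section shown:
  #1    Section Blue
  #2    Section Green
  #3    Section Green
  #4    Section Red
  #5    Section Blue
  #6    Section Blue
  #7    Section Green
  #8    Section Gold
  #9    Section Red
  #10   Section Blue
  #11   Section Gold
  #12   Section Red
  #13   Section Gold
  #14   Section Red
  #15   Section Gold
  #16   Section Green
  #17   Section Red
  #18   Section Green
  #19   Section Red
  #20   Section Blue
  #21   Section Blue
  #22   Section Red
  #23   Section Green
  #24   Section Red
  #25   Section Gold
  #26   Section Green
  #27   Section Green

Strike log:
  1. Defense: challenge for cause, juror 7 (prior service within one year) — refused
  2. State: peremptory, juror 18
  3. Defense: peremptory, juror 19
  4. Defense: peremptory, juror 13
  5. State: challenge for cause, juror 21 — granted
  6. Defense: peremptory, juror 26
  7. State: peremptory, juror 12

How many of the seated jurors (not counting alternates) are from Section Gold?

Removed: #12, #13, #18, #19, #21, #26.
Seated jurors 1–6: #1, #2, #3, #4, #5, #6 (alternates #7, #8, #9, #10 not counted).
None of those are in Section Gold → 0.

0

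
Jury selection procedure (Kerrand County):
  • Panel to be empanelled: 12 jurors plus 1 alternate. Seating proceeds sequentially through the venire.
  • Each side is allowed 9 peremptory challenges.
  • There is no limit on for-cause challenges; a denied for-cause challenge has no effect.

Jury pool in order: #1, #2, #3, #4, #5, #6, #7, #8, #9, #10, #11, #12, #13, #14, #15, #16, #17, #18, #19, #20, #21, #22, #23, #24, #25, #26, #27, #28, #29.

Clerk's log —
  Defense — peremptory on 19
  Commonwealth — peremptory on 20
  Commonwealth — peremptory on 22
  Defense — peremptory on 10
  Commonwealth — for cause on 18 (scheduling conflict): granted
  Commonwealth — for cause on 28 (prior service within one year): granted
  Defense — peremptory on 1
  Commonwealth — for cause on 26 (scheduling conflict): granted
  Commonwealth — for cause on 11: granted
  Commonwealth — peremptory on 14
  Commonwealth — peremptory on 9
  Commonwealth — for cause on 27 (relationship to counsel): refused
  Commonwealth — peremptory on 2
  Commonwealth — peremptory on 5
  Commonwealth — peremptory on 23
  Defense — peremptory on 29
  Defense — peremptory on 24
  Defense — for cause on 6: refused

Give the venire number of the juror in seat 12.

Removed: #1, #2, #5, #9, #10, #11, #14, #18, #19, #20, #22, #23, #24, #26, #28, #29. (#6, #27 stay — for-cause denied.)
Seating in order: seats 1–12 → #3, #4, #6, #7, #8, #12, #13, #15, #16, #17, #21, #25; alternates → #27.
So seat 12 is #25.

25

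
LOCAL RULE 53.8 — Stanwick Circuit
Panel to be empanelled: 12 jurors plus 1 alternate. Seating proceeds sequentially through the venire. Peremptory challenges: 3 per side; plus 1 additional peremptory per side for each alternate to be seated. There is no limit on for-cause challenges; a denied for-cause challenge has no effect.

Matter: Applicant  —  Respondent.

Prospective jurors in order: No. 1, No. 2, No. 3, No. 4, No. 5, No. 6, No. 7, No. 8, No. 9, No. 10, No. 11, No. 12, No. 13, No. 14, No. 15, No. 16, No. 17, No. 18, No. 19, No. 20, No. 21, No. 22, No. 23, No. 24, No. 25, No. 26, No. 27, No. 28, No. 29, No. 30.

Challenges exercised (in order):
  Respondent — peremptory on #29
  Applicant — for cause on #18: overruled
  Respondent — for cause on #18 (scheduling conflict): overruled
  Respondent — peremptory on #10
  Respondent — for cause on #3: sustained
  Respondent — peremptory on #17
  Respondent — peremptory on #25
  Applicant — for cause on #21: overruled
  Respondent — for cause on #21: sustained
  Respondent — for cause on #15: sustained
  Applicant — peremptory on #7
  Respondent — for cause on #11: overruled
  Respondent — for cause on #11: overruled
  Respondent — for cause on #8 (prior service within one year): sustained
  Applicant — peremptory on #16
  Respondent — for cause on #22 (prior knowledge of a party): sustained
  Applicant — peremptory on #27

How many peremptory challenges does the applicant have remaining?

Applicant allotment: 3 base + 1 × 1 alternate = 4.
Applicant peremptories used: #7, #16, #27 — 3 (for-cause on #18, #21 don't count).
Remaining: 4 − 3 = 1.

1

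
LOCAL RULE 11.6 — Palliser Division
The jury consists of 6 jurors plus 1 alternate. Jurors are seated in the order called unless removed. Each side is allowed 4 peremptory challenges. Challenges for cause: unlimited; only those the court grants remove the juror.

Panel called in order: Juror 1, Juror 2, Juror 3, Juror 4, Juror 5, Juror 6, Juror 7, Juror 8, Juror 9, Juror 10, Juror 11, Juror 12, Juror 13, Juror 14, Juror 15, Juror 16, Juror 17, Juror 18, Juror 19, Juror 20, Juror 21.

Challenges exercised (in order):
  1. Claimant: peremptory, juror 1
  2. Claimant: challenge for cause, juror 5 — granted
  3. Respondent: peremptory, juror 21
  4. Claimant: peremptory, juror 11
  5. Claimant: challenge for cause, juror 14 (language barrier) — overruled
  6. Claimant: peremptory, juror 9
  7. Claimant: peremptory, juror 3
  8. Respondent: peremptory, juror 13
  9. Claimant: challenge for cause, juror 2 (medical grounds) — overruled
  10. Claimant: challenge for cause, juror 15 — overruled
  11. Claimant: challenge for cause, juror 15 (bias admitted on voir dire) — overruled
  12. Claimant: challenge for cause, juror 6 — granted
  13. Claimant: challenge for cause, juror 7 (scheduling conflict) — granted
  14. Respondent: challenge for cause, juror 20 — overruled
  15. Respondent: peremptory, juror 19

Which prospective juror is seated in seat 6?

14

Removed: #1, #3, #5, #6, #7, #9, #11, #13, #19, #21. (#2, #14, #15, #20 stay — for-cause denied.)
Seating in order: seats 1–6 → #2, #4, #8, #10, #12, #14; alternates → #15.
So seat 6 is #14.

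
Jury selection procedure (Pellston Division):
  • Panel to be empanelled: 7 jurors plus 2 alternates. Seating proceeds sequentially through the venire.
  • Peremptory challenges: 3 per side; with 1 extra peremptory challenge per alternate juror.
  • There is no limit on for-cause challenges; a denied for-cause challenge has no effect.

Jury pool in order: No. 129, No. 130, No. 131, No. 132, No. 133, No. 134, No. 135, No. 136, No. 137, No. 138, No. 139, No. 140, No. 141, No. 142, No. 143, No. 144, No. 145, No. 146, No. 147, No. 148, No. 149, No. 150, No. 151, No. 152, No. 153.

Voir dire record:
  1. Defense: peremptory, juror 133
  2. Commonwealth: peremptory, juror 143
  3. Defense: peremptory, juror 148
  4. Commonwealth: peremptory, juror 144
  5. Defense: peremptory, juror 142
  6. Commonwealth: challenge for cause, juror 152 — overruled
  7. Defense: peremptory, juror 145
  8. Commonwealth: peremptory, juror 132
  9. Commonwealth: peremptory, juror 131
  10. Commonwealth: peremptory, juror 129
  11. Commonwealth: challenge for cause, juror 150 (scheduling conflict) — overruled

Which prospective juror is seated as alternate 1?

Removed: #129, #131, #132, #133, #142, #143, #144, #145, #148. (#150, #152 stay — for-cause denied.)
Seating in order: seats 1–7 → #130, #134, #135, #136, #137, #138, #139; alternates → #140, #141.
So alternate 1 is #140.

140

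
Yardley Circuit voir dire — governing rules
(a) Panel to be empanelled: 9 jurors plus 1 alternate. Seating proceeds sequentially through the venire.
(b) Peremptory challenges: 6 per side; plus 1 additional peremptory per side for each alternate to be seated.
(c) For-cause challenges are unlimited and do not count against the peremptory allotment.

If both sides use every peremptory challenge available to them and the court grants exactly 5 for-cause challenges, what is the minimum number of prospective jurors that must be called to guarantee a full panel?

Seats to fill: 9 + 1 alternates = 10.
Peremptories: 6 + 1×1 = 7 per side × 2 sides = 14.
For-cause removals: 5.
Minimum venire: 10 + 14 + 5 = 29.

29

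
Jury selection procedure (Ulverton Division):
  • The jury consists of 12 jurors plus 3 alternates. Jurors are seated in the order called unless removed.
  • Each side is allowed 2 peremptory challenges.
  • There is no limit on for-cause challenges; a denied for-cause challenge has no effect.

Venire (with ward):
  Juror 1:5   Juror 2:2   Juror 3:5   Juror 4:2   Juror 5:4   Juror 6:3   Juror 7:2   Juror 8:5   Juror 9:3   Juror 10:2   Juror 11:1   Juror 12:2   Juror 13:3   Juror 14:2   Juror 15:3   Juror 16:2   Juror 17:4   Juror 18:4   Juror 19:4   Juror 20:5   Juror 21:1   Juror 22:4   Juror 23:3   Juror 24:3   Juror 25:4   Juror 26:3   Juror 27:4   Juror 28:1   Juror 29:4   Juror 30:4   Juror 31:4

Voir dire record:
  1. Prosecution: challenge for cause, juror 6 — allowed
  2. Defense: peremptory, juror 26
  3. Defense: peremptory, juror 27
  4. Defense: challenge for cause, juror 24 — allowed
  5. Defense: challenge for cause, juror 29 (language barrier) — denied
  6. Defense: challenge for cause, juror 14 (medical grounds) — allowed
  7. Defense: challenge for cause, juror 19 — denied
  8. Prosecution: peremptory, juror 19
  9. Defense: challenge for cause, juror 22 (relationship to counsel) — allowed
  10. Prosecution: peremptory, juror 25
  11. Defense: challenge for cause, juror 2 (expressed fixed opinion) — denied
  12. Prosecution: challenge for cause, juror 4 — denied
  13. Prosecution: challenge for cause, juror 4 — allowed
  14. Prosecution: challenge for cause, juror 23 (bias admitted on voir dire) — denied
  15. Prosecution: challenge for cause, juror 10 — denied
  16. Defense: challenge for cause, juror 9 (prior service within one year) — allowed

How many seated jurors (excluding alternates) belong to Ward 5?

3

Removed: #4, #6, #9, #14, #19, #22, #24, #25, #26, #27.
Seated jurors 1–12: #1, #2, #3, #5, #7, #8, #10, #11, #12, #13, #15, #16 (alternates #17, #18, #20 not counted).
Of those, in Ward 5: #1, #3, #8 → 3.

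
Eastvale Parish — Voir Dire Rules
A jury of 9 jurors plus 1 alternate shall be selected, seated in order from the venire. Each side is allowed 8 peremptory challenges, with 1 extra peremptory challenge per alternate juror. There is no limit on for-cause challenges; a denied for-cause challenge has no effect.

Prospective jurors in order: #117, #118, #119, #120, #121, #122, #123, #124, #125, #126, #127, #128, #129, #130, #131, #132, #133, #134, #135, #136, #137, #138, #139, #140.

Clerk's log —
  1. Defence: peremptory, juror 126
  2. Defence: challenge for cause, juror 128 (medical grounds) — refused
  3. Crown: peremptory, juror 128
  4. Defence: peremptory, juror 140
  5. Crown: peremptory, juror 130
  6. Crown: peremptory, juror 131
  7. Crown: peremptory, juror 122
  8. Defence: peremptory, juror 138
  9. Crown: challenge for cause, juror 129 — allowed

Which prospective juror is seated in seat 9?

127

Removed: #122, #126, #128, #129, #130, #131, #138, #140.
Seating in order: seats 1–9 → #117, #118, #119, #120, #121, #123, #124, #125, #127; alternates → #132.
So seat 9 is #127.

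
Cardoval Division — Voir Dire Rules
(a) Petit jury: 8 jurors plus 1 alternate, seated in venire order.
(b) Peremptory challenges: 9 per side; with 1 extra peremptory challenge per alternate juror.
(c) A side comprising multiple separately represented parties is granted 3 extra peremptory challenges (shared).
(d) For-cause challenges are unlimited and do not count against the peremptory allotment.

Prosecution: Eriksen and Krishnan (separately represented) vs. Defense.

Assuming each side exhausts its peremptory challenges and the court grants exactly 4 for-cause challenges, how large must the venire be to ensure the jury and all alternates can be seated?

36

Seats to fill: 8 + 1 alternates = 9.
Peremptories — Prosecution: 9 + 1×1 + 3 = 13; Defense: 9 + 1×1 = 10; total 23.
For-cause removals: 4.
Minimum venire: 9 + 23 + 4 = 36.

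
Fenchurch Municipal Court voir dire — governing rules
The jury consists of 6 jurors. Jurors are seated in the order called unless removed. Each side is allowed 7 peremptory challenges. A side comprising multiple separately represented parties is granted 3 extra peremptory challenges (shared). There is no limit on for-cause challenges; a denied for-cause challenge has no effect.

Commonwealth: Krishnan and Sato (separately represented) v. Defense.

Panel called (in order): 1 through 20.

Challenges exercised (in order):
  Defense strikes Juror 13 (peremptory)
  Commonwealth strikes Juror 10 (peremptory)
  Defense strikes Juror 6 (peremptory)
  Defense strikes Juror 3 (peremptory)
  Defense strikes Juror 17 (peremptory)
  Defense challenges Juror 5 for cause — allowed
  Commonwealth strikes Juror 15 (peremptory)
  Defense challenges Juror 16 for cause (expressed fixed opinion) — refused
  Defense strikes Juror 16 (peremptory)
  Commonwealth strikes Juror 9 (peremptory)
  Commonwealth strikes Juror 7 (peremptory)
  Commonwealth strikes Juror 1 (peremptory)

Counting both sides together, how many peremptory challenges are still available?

7

Commonwealth allotment: 7 base + 3 multi-party = 10. Defense allotment: 7.
Commonwealth peremptories used: #10, #15, #9, #7, #1 — 5.
Defense peremptories used: #13, #6, #3, #17, #16 — 5 (for-cause on #5, #16 don't count).
Remaining: (10 − 5) + (7 − 5) = 7.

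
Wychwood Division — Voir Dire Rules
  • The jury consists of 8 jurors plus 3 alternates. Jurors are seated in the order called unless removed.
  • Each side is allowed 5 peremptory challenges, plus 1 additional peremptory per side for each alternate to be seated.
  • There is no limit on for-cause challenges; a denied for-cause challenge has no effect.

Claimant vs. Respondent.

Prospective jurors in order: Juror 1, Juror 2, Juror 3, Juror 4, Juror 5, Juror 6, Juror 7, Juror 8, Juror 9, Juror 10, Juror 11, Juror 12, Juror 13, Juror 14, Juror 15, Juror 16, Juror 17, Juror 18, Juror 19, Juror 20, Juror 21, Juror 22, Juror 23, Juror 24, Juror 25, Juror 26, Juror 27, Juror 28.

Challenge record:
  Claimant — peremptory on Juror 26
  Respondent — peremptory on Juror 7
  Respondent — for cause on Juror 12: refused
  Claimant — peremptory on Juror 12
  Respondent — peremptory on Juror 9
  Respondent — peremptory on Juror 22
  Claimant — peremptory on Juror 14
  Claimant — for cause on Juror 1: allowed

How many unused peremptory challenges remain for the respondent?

5

Respondent allotment: 5 base + 1 × 3 alternates = 8.
Respondent peremptories used: #7, #9, #22 — 3 (the for-cause on #12 doesn't count).
Remaining: 8 − 3 = 5.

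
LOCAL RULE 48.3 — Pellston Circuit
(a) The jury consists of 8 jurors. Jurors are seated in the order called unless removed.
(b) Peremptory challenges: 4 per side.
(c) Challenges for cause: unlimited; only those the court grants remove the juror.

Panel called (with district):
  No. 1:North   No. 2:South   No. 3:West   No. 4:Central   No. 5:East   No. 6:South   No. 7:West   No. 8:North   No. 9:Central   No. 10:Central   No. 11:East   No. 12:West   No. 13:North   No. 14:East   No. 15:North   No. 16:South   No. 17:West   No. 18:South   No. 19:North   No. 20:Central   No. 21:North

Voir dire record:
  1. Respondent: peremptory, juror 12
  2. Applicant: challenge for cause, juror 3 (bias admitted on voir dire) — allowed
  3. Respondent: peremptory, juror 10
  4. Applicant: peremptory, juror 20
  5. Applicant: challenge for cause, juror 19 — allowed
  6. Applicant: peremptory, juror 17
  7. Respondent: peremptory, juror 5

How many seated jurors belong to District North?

2

Removed: #3, #5, #10, #12, #17, #19, #20.
Seated jurors 1–8: #1, #2, #4, #6, #7, #8, #9, #11.
Of those, in District North: #1, #8 → 2.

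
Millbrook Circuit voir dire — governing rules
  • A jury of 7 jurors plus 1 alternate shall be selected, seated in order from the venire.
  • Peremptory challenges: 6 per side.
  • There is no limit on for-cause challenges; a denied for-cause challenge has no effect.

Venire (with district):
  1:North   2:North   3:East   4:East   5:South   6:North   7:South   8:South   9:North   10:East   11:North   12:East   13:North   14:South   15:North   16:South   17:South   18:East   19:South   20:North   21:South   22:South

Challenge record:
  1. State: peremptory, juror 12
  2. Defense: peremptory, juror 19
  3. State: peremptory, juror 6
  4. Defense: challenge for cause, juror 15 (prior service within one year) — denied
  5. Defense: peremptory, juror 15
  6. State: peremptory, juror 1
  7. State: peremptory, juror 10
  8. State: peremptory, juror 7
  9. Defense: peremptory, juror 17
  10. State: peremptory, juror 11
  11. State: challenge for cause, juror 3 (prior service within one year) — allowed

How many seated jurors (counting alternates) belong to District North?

3

Removed: #1, #3, #6, #7, #10, #11, #12, #15, #17, #19.
Seated (8 incl. alternates): #2, #4, #5, #8, #9, #13, #14, #16.
Of those, in District North: #2, #9, #13 → 3.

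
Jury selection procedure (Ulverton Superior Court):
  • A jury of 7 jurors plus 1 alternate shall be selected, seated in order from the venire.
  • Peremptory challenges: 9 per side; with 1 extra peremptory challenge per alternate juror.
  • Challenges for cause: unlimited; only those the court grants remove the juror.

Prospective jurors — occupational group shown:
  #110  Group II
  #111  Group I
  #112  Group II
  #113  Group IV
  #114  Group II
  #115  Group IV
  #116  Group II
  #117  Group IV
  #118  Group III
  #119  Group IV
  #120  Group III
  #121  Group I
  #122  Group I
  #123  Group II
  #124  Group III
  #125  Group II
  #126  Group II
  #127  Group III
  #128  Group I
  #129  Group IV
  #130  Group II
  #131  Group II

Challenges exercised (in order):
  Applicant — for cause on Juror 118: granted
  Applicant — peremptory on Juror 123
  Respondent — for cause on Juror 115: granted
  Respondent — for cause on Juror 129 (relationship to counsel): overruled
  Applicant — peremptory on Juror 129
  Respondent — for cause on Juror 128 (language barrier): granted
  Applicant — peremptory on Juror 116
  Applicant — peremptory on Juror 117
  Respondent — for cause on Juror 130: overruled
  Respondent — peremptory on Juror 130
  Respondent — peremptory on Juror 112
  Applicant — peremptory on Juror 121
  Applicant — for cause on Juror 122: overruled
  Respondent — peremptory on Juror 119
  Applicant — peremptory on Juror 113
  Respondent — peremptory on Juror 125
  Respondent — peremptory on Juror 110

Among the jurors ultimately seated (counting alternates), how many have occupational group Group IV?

Removed: #110, #112, #113, #115, #116, #117, #118, #119, #121, #123, #125, #128, #129, #130.
Seated (8 incl. alternates): #111, #114, #120, #122, #124, #126, #127, #131.
None of those are in Group IV → 0.

0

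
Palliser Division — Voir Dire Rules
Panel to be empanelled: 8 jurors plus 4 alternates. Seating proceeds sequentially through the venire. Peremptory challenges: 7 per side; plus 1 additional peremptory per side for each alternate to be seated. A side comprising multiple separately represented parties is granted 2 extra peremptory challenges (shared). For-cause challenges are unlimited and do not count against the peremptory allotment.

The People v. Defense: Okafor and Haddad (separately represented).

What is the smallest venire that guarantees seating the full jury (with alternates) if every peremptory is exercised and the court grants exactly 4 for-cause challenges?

40

Seats to fill: 8 + 4 alternates = 12.
Peremptories — The People: 7 + 1×4 = 11; Defense: 7 + 1×4 + 2 = 13; total 24.
For-cause removals: 4.
Minimum venire: 12 + 24 + 4 = 40.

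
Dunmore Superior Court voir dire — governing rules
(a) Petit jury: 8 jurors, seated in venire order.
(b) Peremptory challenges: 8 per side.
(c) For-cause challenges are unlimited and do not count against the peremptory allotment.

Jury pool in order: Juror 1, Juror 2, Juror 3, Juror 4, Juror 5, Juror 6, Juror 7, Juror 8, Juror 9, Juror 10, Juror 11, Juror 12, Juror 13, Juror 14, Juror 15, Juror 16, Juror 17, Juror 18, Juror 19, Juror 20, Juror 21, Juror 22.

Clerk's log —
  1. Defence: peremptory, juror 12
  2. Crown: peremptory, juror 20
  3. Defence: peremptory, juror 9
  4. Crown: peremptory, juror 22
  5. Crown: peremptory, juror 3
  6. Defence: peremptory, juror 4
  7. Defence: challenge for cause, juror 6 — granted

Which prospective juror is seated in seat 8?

13

Removed: #3, #4, #6, #9, #12, #20, #22.
Filling seats in venire order through position 8: #1, #2, #5, #7, #8, #10, #11, #13.
So seat 8 is #13.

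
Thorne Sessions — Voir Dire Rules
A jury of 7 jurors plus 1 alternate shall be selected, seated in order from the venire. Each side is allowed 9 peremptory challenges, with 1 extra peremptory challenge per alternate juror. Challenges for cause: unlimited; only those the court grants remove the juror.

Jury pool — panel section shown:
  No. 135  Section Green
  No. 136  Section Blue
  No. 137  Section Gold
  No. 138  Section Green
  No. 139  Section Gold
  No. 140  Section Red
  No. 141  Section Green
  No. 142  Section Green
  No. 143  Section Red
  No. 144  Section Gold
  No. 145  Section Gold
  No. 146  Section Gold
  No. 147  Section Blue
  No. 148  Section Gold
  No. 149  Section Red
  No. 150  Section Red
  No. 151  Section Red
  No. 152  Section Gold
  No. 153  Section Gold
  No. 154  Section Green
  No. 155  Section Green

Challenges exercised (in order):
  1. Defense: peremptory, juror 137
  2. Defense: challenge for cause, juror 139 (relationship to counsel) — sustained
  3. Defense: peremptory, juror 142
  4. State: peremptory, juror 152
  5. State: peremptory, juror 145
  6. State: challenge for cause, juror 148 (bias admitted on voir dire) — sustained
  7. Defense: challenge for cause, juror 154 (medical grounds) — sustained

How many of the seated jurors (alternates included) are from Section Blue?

1

Removed: #137, #139, #142, #145, #148, #152, #154.
Seated (8 incl. alternates): #135, #136, #138, #140, #141, #143, #144, #146.
Of those, in Section Blue: #136 → 1.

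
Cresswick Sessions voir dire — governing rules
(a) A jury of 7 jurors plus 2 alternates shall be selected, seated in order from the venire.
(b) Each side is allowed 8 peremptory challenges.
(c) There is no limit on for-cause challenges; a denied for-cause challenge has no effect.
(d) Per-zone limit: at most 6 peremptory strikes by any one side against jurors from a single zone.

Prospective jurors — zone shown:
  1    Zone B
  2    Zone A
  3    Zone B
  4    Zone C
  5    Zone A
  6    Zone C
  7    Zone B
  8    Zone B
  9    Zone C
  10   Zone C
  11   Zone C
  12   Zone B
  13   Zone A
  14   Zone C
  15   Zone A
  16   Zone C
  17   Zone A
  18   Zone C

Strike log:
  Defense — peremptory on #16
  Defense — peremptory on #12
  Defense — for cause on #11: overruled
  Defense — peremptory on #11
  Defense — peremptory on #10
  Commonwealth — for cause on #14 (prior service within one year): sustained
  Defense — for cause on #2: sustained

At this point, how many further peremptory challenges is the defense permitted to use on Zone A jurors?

4

Defense peremptories so far: #16, #12, #11, #10 — 4 of 8 used, 4 left overall.
Against Zone A: none yet — per-zone cap 6 leaves 6.
Binding limit: min(4, 6) = 4.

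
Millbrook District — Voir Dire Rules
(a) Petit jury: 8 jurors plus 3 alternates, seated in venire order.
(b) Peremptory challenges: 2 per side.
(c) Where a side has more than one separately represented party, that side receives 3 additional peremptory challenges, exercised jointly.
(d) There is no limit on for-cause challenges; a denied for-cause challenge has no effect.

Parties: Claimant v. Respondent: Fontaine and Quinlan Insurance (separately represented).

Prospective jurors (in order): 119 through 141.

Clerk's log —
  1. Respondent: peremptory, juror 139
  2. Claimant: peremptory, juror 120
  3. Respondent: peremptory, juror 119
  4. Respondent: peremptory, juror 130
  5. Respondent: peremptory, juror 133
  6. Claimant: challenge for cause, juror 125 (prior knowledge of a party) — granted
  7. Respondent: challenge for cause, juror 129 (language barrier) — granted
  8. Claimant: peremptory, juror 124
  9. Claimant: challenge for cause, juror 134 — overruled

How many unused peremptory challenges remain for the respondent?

1

Respondent allotment: 2 base + 3 multi-party = 5.
Respondent peremptories used: #139, #119, #130, #133 — 4 (the for-cause on #129 doesn't count).
Remaining: 5 − 4 = 1.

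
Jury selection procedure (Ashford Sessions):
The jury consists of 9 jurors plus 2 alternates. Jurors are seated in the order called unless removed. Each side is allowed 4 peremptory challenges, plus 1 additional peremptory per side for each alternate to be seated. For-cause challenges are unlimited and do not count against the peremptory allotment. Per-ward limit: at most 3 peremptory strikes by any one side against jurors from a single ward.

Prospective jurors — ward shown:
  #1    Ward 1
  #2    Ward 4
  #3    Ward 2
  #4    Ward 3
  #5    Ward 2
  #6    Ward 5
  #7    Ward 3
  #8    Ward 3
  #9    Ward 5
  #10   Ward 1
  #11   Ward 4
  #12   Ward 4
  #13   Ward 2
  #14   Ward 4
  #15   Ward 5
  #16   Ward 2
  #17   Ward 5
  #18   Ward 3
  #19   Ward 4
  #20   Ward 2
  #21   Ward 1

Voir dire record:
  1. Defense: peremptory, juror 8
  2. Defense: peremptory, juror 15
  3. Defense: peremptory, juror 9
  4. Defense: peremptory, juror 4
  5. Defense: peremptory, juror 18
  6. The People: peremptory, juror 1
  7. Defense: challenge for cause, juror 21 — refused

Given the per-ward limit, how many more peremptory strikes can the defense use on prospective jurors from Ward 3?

Defense peremptories so far: #8, #15, #9, #4, #18 — 5 of 6 used, 1 left overall.
Against Ward 3: #8, #4, #18 — 3 used; per-ward cap 3 leaves 0.
Binding limit: min(1, 0) = 0.

0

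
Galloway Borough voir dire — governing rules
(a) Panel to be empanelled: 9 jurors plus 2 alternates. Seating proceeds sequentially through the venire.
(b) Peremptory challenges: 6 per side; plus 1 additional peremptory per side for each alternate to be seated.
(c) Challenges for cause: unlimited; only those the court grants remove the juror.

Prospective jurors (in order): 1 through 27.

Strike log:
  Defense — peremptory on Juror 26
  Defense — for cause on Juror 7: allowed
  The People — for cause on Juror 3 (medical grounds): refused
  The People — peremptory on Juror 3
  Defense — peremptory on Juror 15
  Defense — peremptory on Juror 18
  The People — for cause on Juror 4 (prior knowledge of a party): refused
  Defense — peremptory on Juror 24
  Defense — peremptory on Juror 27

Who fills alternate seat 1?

Removed: #3, #7, #15, #18, #24, #26, #27. (#4 stays — for-cause denied.)
Seating in order: seats 1–9 → #1, #2, #4, #5, #6, #8, #9, #10, #11; alternates → #12, #13.
So alternate 1 is #12.

12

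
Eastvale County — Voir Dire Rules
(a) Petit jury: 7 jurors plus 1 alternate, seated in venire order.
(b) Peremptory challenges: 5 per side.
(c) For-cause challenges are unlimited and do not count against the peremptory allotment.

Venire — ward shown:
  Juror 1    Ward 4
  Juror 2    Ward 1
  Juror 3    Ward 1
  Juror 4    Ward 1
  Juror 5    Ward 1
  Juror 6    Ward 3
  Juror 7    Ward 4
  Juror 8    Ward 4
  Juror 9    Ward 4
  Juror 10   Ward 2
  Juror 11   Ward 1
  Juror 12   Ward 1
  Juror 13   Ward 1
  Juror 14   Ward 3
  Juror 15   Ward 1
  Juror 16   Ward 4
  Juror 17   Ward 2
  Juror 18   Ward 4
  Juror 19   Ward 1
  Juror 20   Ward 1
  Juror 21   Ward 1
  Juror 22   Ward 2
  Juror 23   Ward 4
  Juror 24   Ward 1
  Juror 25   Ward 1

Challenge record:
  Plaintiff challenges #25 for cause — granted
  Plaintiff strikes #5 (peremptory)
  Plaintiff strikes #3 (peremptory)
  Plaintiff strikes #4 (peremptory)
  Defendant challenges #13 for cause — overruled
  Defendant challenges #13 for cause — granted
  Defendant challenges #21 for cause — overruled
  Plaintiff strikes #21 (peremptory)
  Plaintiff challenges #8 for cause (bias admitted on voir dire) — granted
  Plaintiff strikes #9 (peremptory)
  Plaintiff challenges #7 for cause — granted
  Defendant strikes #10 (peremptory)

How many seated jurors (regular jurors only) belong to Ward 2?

Removed: #3, #4, #5, #7, #8, #9, #10, #13, #21, #25.
Seated jurors 1–7: #1, #2, #6, #11, #12, #14, #15 (alternates #16 not counted).
None of those are in Ward 2 → 0.

0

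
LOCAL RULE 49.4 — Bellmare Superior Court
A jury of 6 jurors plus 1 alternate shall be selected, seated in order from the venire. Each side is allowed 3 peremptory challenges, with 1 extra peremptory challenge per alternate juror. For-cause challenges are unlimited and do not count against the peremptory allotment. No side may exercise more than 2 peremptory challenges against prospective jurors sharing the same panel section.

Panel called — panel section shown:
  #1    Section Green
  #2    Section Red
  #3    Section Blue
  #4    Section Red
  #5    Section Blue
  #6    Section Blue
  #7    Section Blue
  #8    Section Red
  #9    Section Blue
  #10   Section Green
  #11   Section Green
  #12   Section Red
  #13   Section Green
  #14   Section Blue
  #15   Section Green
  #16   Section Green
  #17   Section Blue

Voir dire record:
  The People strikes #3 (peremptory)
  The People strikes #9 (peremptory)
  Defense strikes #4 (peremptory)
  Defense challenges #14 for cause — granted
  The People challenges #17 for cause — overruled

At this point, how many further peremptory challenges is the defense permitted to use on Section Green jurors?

Defense peremptories so far: #4 — 1 of 4 used, 3 left overall.
Against Section Green: none yet — per-section cap 2 leaves 2.
Binding limit: min(3, 2) = 2.

2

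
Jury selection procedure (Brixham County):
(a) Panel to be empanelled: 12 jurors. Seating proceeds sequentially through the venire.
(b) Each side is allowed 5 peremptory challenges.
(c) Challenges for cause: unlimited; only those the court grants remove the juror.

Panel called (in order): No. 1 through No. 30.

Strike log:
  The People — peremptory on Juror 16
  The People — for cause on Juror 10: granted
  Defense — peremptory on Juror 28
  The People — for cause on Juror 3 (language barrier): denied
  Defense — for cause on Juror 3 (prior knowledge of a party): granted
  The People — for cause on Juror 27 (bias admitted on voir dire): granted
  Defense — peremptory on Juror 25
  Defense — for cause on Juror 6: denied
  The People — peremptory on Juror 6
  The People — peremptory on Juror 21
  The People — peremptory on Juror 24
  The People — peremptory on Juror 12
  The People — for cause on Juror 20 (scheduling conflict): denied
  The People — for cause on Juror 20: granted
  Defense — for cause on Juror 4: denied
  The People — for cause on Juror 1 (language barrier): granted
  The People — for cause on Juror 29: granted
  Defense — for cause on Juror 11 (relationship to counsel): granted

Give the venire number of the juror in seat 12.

Removed: #1, #3, #6, #10, #11, #12, #16, #20, #21, #24, #25, #27, #28, #29. (#4 stays — for-cause denied.)
Seating in order: seats 1–12 → #2, #4, #5, #7, #8, #9, #13, #14, #15, #17, #18, #19.
So seat 12 is #19.

19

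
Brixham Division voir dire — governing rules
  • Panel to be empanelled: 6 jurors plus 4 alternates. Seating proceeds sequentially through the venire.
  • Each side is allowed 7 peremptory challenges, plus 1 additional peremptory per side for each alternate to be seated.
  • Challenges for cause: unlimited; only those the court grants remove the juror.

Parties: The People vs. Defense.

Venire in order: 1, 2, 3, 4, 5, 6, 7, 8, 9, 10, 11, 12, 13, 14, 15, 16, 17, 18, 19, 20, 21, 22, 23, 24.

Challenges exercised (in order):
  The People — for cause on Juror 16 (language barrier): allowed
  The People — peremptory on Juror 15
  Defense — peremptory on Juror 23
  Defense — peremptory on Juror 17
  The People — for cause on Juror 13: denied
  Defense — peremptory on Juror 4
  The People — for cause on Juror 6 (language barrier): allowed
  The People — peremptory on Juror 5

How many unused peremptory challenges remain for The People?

The People allotment: 7 base + 1 × 4 alternates = 11.
The People peremptories used: #15, #5 — 2 (for-cause on #16, #13, #6 don't count).
Remaining: 11 − 2 = 9.

9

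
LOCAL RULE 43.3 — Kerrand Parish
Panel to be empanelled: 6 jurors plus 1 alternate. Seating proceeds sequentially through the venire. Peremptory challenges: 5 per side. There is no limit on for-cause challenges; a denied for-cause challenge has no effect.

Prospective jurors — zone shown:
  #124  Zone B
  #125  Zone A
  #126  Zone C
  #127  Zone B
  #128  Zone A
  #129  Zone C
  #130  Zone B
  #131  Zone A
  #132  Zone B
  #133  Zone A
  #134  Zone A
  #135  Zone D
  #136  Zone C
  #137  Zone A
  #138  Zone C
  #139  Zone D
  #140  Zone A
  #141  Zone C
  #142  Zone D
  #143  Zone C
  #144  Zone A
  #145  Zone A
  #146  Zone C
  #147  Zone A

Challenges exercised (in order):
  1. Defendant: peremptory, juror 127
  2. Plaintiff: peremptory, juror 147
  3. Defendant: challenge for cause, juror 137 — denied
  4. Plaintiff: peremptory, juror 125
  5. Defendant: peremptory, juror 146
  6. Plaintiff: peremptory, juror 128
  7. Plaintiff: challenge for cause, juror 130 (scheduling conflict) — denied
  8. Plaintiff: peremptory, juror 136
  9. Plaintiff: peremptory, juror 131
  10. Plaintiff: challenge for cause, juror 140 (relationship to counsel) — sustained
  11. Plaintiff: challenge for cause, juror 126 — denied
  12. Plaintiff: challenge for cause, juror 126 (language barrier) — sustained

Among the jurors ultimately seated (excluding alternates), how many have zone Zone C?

Removed: #125, #126, #127, #128, #131, #136, #140, #146, #147.
Seated jurors 1–6: #124, #129, #130, #132, #133, #134 (alternates #135 not counted).
Of those, in Zone C: #129 → 1.

1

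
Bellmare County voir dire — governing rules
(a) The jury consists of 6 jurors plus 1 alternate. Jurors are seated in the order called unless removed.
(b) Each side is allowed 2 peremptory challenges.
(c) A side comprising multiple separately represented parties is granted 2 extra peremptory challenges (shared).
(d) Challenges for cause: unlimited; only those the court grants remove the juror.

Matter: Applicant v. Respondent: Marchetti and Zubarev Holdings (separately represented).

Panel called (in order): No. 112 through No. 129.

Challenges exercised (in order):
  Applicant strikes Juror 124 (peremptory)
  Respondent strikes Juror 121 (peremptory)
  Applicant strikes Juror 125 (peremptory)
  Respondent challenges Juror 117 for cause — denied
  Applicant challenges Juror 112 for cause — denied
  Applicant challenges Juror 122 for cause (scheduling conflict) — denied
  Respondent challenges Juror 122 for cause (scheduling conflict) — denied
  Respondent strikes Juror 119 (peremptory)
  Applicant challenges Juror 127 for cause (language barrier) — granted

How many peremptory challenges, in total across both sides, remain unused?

Applicant allotment: 2. Respondent allotment: 2 base + 2 multi-party = 4.
Applicant peremptories used: #124, #125 — 2 (for-cause on #112, #122, #127 don't count).
Respondent peremptories used: #121, #119 — 2 (for-cause on #117, #122 don't count).
Remaining: (2 − 2) + (4 − 2) = 2.

2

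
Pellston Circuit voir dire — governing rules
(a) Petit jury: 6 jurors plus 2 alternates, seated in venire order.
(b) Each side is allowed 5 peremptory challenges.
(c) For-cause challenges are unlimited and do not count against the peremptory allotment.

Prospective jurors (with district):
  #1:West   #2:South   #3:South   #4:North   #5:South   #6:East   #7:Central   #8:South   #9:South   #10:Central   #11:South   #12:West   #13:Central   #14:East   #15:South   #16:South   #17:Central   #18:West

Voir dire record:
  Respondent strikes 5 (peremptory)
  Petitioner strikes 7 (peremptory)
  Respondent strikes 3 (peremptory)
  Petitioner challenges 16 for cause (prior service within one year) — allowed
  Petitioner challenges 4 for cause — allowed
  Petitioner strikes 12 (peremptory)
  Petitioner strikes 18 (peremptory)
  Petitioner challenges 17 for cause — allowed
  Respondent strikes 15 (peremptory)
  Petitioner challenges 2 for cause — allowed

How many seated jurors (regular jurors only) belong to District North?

Removed: #2, #3, #4, #5, #7, #12, #15, #16, #17, #18.
Seated jurors 1–6: #1, #6, #8, #9, #10, #11 (alternates #13, #14 not counted).
None of those are in District North → 0.

0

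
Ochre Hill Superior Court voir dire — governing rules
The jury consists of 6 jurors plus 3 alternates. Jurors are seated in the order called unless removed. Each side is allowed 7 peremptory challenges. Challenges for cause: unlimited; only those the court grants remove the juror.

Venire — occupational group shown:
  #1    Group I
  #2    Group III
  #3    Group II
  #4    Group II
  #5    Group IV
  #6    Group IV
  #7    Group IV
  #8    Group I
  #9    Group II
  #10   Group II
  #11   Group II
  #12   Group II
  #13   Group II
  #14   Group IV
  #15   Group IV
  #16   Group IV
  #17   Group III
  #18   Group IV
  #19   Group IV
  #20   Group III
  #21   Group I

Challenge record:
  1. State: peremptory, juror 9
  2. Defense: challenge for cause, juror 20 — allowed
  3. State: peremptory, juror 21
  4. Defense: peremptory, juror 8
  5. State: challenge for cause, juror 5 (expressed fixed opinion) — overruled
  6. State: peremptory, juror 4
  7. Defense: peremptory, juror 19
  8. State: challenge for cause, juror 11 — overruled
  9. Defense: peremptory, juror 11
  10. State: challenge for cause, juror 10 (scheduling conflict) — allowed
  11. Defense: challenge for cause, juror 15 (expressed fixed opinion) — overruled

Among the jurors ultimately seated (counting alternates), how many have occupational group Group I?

1

Removed: #4, #8, #9, #10, #11, #19, #20, #21.
Seated (9 incl. alternates): #1, #2, #3, #5, #6, #7, #12, #13, #14.
Of those, in Group I: #1 → 1.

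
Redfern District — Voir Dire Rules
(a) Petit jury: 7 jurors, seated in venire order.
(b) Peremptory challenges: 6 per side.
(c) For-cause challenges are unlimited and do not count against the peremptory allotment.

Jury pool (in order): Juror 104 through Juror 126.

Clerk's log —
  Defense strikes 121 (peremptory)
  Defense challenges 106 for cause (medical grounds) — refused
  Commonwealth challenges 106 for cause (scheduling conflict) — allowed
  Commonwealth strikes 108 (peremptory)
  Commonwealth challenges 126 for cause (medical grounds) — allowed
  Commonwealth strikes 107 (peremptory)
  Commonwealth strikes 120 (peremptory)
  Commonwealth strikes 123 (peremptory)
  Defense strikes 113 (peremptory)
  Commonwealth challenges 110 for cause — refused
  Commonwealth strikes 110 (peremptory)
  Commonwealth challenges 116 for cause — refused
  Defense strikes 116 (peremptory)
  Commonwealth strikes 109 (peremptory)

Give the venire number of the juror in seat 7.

Removed: #106, #107, #108, #109, #110, #113, #116, #120, #121, #123, #126.
Seating in order: seats 1–7 → #104, #105, #111, #112, #114, #115, #117.
So seat 7 is #117.

117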